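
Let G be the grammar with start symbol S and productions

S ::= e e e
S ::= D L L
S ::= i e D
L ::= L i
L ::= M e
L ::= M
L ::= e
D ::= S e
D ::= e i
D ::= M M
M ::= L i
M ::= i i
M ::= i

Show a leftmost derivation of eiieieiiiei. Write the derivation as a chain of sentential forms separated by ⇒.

S⇒DLL⇒eiLL⇒eiLiL⇒eiMeiL⇒eiLieiL⇒eiMeieiL⇒eiieieiL⇒eiieieiLi⇒eiieieiMei⇒eiieieiiiei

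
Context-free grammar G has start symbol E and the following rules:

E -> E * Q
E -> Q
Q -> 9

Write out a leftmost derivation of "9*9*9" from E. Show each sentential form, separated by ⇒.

E ⇒ E*Q   [E -> E * Q]
E*Q ⇒ E*Q*Q   [E -> E * Q]
E*Q*Q ⇒ Q*Q*Q   [E -> Q]
Q*Q*Q ⇒ 9*Q*Q   [Q -> 9]
9*Q*Q ⇒ 9*9*Q   [Q -> 9]
9*9*Q ⇒ 9*9*9   [Q -> 9]

E ⇒ E*Q ⇒ E*Q*Q ⇒ Q*Q*Q ⇒ 9*Q*Q ⇒ 9*9*Q ⇒ 9*9*9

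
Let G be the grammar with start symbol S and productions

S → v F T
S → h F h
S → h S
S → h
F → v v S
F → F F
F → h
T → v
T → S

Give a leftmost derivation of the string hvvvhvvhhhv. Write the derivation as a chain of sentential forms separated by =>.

S => hS => hvFT => hvvvST => hvvvhFhT => hvvvhvvShT => hvvvhvvhShT => hvvvhvvhhhT => hvvvhvvhhhv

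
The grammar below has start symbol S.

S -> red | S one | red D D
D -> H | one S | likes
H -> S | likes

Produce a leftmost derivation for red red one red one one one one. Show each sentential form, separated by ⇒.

S ⇒ red D D   [S -> red D D]
red D D ⇒ red H D   [D -> H]
red H D ⇒ red S D   [H -> S]
red S D ⇒ red red D   [S -> red]
red red D ⇒ red red one S   [D -> one S]
red red one S ⇒ red red one S one   [S -> S one]
red red one S one ⇒ red red one S one one   [S -> S one]
red red one S one one ⇒ red red one S one one one   [S -> S one]
red red one S one one one ⇒ red red one S one one one one   [S -> S one]
red red one S one one one one ⇒ red red one red one one one one   [S -> red]

S ⇒ red D D ⇒ red H D ⇒ red S D ⇒ red red D ⇒ red red one S ⇒ red red one S one ⇒ red red one S one one ⇒ red red one S one one one ⇒ red red one S one one one one ⇒ red red one red one one one one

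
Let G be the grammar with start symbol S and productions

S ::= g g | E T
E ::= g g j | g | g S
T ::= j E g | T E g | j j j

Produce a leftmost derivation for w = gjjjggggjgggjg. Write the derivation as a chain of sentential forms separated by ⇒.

S ⇒ ET ⇒ gT ⇒ gTEg ⇒ gTEgEg ⇒ gTEgEgEg ⇒ gjjjEgEgEg ⇒ gjjjggEgEg ⇒ gjjjggggjgEg ⇒ gjjjggggjgggjg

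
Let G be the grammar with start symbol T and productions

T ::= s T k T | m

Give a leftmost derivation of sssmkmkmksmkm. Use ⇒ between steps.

T ⇒ sTkT ⇒ ssTkTkT ⇒ sssTkTkTkT ⇒ sssmkTkTkT ⇒ sssmkmkTkT ⇒ sssmkmkmkT ⇒ sssmkmkmksTkT ⇒ sssmkmkmksmkT ⇒ sssmkmkmksmkm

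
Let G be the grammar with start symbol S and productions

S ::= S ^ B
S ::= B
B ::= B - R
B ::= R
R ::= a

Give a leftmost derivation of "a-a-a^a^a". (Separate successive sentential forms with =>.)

S => S^B   [S ::= S ^ B]
S^B => S^B^B   [S ::= S ^ B]
S^B^B => B^B^B   [S ::= B]
B^B^B => B-R^B^B   [B ::= B - R]
B-R^B^B => B-R-R^B^B   [B ::= B - R]
B-R-R^B^B => R-R-R^B^B   [B ::= R]
R-R-R^B^B => a-R-R^B^B   [R ::= a]
a-R-R^B^B => a-a-R^B^B   [R ::= a]
a-a-R^B^B => a-a-a^B^B   [R ::= a]
a-a-a^B^B => a-a-a^R^B   [B ::= R]
a-a-a^R^B => a-a-a^a^B   [R ::= a]
a-a-a^a^B => a-a-a^a^R   [B ::= R]
a-a-a^a^R => a-a-a^a^a   [R ::= a]

S=>S^B=>S^B^B=>B^B^B=>B-R^B^B=>B-R-R^B^B=>R-R-R^B^B=>a-R-R^B^B=>a-a-R^B^B=>a-a-a^B^B=>a-a-a^R^B=>a-a-a^a^B=>a-a-a^a^R=>a-a-a^a^a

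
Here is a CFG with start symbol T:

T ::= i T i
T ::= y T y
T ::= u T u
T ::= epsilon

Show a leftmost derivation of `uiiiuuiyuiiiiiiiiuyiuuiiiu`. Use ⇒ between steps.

T ⇒ uTu   [T ::= u T u]
uTu ⇒ uiTiu   [T ::= i T i]
uiTiu ⇒ uiiTiiu   [T ::= i T i]
uiiTiiu ⇒ uiiiTiiiu   [T ::= i T i]
uiiiTiiiu ⇒ uiiiuTuiiiu   [T ::= u T u]
uiiiuTuiiiu ⇒ uiiiuuTuuiiiu   [T ::= u T u]
uiiiuuTuuiiiu ⇒ uiiiuuiTiuuiiiu   [T ::= i T i]
uiiiuuiTiuuiiiu ⇒ uiiiuuiyTyiuuiiiu   [T ::= y T y]
uiiiuuiyTyiuuiiiu ⇒ uiiiuuiyuTuyiuuiiiu   [T ::= u T u]
uiiiuuiyuTuyiuuiiiu ⇒ uiiiuuiyuiTiuyiuuiiiu   [T ::= i T i]
uiiiuuiyuiTiuyiuuiiiu ⇒ uiiiuuiyuiiTiiuyiuuiiiu   [T ::= i T i]
uiiiuuiyuiiTiiuyiuuiiiu ⇒ uiiiuuiyuiiiTiiiuyiuuiiiu   [T ::= i T i]
uiiiuuiyuiiiTiiiuyiuuiiiu ⇒ uiiiuuiyuiiiiTiiiiuyiuuiiiu   [T ::= i T i]
uiiiuuiyuiiiiTiiiiuyiuuiiiu ⇒ uiiiuuiyuiiiiiiiiuyiuuiiiu   [T ::= epsilon]

T ⇒ uTu ⇒ uiTiu ⇒ uiiTiiu ⇒ uiiiTiiiu ⇒ uiiiuTuiiiu ⇒ uiiiuuTuuiiiu ⇒ uiiiuuiTiuuiiiu ⇒ uiiiuuiyTyiuuiiiu ⇒ uiiiuuiyuTuyiuuiiiu ⇒ uiiiuuiyuiTiuyiuuiiiu ⇒ uiiiuuiyuiiTiiuyiuuiiiu ⇒ uiiiuuiyuiiiTiiiuyiuuiiiu ⇒ uiiiuuiyuiiiiTiiiiuyiuuiiiu ⇒ uiiiuuiyuiiiiiiiiuyiuuiiiu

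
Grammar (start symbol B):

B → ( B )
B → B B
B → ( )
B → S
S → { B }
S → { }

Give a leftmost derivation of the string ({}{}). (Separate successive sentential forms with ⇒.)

B ⇒ (B)   [B → ( B )]
(B) ⇒ (BB)   [B → B B]
(BB) ⇒ (SB)   [B → S]
(SB) ⇒ ({}B)   [S → { }]
({}B) ⇒ ({}S)   [B → S]
({}S) ⇒ ({}{})   [S → { }]

B⇒(B)⇒(BB)⇒(SB)⇒({}B)⇒({}S)⇒({}{})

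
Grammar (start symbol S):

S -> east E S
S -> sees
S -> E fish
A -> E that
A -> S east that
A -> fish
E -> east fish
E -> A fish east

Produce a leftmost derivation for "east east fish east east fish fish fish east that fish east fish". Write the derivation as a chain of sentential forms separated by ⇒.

S ⇒ east E S ⇒ east east fish S ⇒ east east fish east E S ⇒ east east fish east east fish S ⇒ east east fish east east fish E fish ⇒ east east fish east east fish A fish east fish ⇒ east east fish east east fish E that fish east fish ⇒ east east fish east east fish A fish east that fish east fish ⇒ east east fish east east fish fish fish east that fish east fish

S ⇒ east E S   [S -> east E S]
east E S ⇒ east east fish S   [E -> east fish]
east east fish S ⇒ east east fish east E S   [S -> east E S]
east east fish east E S ⇒ east east fish east east fish S   [E -> east fish]
east east fish east east fish S ⇒ east east fish east east fish E fish   [S -> E fish]
east east fish east east fish E fish ⇒ east east fish east east fish A fish east fish   [E -> A fish east]
east east fish east east fish A fish east fish ⇒ east east fish east east fish E that fish east fish   [A -> E that]
east east fish east east fish E that fish east fish ⇒ east east fish east east fish A fish east that fish east fish   [E -> A fish east]
east east fish east east fish A fish east that fish east fish ⇒ east east fish east east fish fish fish east that fish east fish   [A -> fish]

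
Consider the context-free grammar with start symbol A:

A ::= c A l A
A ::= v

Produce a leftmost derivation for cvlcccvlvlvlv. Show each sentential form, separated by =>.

A => cAlA => cvlA => cvlcAlA => cvlccAlAlA => cvlcccAlAlAlA => cvlcccvlAlAlA => cvlcccvlvlAlA => cvlcccvlvlvlA => cvlcccvlvlvlv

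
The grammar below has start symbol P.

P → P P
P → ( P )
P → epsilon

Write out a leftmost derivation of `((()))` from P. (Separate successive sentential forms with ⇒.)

P ⇒ (P) ⇒ ((P)) ⇒ ((PP)) ⇒ ((PPP)) ⇒ ((PPPP)) ⇒ (((P)PPP)) ⇒ ((()PPP)) ⇒ ((()PP)) ⇒ ((()P)) ⇒ ((()))

P ⇒ (P)   [P → ( P )]
(P) ⇒ ((P))   [P → ( P )]
((P)) ⇒ ((PP))   [P → P P]
((PP)) ⇒ ((PPP))   [P → P P]
((PPP)) ⇒ ((PPPP))   [P → P P]
((PPPP)) ⇒ (((P)PPP))   [P → ( P )]
(((P)PPP)) ⇒ ((()PPP))   [P → epsilon]
((()PPP)) ⇒ ((()PP))   [P → epsilon]
((()PP)) ⇒ ((()P))   [P → epsilon]
((()P)) ⇒ ((()))   [P → epsilon]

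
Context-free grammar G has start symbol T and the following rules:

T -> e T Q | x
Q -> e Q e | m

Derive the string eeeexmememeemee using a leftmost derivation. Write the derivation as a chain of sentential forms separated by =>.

T => eTQ   [T -> e T Q]
eTQ => eeTQQ   [T -> e T Q]
eeTQQ => eeeTQQQ   [T -> e T Q]
eeeTQQQ => eeeeTQQQQ   [T -> e T Q]
eeeeTQQQQ => eeeexQQQQ   [T -> x]
eeeexQQQQ => eeeexmQQQ   [Q -> m]
eeeexmQQQ => eeeexmeQeQQ   [Q -> e Q e]
eeeexmeQeQQ => eeeexmemeQQ   [Q -> m]
eeeexmemeQQ => eeeexmememQ   [Q -> m]
eeeexmememQ => eeeexmememeQe   [Q -> e Q e]
eeeexmememeQe => eeeexmememeeQee   [Q -> e Q e]
eeeexmememeeQee => eeeexmememeemee   [Q -> m]

T => eTQ => eeTQQ => eeeTQQQ => eeeeTQQQQ => eeeexQQQQ => eeeexmQQQ => eeeexmeQeQQ => eeeexmemeQQ => eeeexmememQ => eeeexmememeQe => eeeexmememeeQee => eeeexmememeemee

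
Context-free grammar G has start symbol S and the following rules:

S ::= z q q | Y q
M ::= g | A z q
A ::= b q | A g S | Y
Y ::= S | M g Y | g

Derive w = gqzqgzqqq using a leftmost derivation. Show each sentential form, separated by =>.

S => Yq => MgYq => AzqgYq => YzqgYq => SzqgYq => YqzqgYq => gqzqgYq => gqzqgSq => gqzqgzqqq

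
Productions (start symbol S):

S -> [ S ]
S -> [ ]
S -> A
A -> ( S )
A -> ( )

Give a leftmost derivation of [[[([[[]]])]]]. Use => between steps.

S => [S]   [S -> [ S ]]
[S] => [[S]]   [S -> [ S ]]
[[S]] => [[[S]]]   [S -> [ S ]]
[[[S]]] => [[[A]]]   [S -> A]
[[[A]]] => [[[(S)]]]   [A -> ( S )]
[[[(S)]]] => [[[([S])]]]   [S -> [ S ]]
[[[([S])]]] => [[[([[S]])]]]   [S -> [ S ]]
[[[([[S]])]]] => [[[([[[]]])]]]   [S -> [ ]]

S => [S] => [[S]] => [[[S]]] => [[[A]]] => [[[(S)]]] => [[[([S])]]] => [[[([[S]])]]] => [[[([[[]]])]]]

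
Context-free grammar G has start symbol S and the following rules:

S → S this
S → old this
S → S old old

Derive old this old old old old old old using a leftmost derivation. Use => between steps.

S => S old old   [S → S old old]
S old old => S old old old old   [S → S old old]
S old old old old => S old old old old old old   [S → S old old]
S old old old old old old => old this old old old old old old   [S → old this]

S => S old old => S old old old old => S old old old old old old => old this old old old old old old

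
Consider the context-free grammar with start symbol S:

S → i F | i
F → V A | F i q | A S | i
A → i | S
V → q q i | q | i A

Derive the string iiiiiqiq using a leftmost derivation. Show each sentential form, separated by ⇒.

S ⇒ iF   [S → i F]
iF ⇒ iFiq   [F → F i q]
iFiq ⇒ iASiq   [F → A S]
iASiq ⇒ iSSiq   [A → S]
iSSiq ⇒ iiSiq   [S → i]
iiSiq ⇒ iiiFiq   [S → i F]
iiiFiq ⇒ iiiFiqiq   [F → F i q]
iiiFiqiq ⇒ iiiiiqiq   [F → i]

S⇒iF⇒iFiq⇒iASiq⇒iSSiq⇒iiSiq⇒iiiFiq⇒iiiFiqiq⇒iiiiiqiq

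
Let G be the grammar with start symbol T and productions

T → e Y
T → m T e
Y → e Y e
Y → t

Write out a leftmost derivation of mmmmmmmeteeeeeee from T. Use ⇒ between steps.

T ⇒ mTe ⇒ mmTee ⇒ mmmTeee ⇒ mmmmTeeee ⇒ mmmmmTeeeee ⇒ mmmmmmTeeeeee ⇒ mmmmmmmTeeeeeee ⇒ mmmmmmmeYeeeeeee ⇒ mmmmmmmeteeeeeee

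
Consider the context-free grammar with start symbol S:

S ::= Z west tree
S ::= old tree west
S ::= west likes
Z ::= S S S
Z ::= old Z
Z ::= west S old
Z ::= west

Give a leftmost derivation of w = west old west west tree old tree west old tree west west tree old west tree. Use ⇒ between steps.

S ⇒ Z west tree   [S ::= Z west tree]
Z west tree ⇒ west S old west tree   [Z ::= west S old]
west S old west tree ⇒ west Z west tree old west tree   [S ::= Z west tree]
west Z west tree old west tree ⇒ west old Z west tree old west tree   [Z ::= old Z]
west old Z west tree old west tree ⇒ west old S S S west tree old west tree   [Z ::= S S S]
west old S S S west tree old west tree ⇒ west old Z west tree S S west tree old west tree   [S ::= Z west tree]
west old Z west tree S S west tree old west tree ⇒ west old west west tree S S west tree old west tree   [Z ::= west]
west old west west tree S S west tree old west tree ⇒ west old west west tree old tree west S west tree old west tree   [S ::= old tree west]
west old west west tree old tree west S west tree old west tree ⇒ west old west west tree old tree west old tree west west tree old west tree   [S ::= old tree west]

S ⇒ Z west tree ⇒ west S old west tree ⇒ west Z west tree old west tree ⇒ west old Z west tree old west tree ⇒ west old S S S west tree old west tree ⇒ west old Z west tree S S west tree old west tree ⇒ west old west west tree S S west tree old west tree ⇒ west old west west tree old tree west S west tree old west tree ⇒ west old west west tree old tree west old tree west west tree old west tree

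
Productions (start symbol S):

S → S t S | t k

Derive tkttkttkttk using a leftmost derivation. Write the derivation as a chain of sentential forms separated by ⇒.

S ⇒ StS ⇒ tktS ⇒ tktStS ⇒ tkttktS ⇒ tkttktStS ⇒ tkttkttktS ⇒ tkttkttkttk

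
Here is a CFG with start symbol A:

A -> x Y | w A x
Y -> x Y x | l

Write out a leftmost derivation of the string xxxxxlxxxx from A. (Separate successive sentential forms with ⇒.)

A ⇒ xY ⇒ xxYx ⇒ xxxYxx ⇒ xxxxYxxx ⇒ xxxxxYxxxx ⇒ xxxxxlxxxx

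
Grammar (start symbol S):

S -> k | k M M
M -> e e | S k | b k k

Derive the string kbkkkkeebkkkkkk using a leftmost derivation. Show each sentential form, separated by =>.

S => kMM => kbkkM => kbkkSk => kbkkkMMk => kbkkkSkMk => kbkkkkMMkMk => kbkkkkeeMkMk => kbkkkkeebkkkMk => kbkkkkeebkkkSkk => kbkkkkeebkkkkkk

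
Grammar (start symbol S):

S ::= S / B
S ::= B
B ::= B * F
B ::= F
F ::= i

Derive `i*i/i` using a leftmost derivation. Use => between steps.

S => S/B   [S ::= S / B]
S/B => B/B   [S ::= B]
B/B => B*F/B   [B ::= B * F]
B*F/B => F*F/B   [B ::= F]
F*F/B => i*F/B   [F ::= i]
i*F/B => i*i/B   [F ::= i]
i*i/B => i*i/F   [B ::= F]
i*i/F => i*i/i   [F ::= i]

S => S/B => B/B => B*F/B => F*F/B => i*F/B => i*i/B => i*i/F => i*i/i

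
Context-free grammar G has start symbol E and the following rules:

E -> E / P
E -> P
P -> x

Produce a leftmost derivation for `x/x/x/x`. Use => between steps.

E=>E/P=>E/P/P=>E/P/P/P=>P/P/P/P=>x/P/P/P=>x/x/P/P=>x/x/x/P=>x/x/x/x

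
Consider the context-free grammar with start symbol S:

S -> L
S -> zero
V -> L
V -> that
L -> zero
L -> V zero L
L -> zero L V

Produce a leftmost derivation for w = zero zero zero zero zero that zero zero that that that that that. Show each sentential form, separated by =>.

S => L   [S -> L]
L => zero L V   [L -> zero L V]
zero L V => zero zero L V V   [L -> zero L V]
zero zero L V V => zero zero zero L V V V   [L -> zero L V]
zero zero zero L V V V => zero zero zero zero L V V V V   [L -> zero L V]
zero zero zero zero L V V V V => zero zero zero zero zero L V V V V V   [L -> zero L V]
zero zero zero zero zero L V V V V V => zero zero zero zero zero V zero L V V V V V   [L -> V zero L]
zero zero zero zero zero V zero L V V V V V => zero zero zero zero zero that zero L V V V V V   [V -> that]
zero zero zero zero zero that zero L V V V V V => zero zero zero zero zero that zero zero V V V V V   [L -> zero]
zero zero zero zero zero that zero zero V V V V V => zero zero zero zero zero that zero zero that V V V V   [V -> that]
zero zero zero zero zero that zero zero that V V V V => zero zero zero zero zero that zero zero that that V V V   [V -> that]
zero zero zero zero zero that zero zero that that V V V => zero zero zero zero zero that zero zero that that that V V   [V -> that]
zero zero zero zero zero that zero zero that that that V V => zero zero zero zero zero that zero zero that that that that V   [V -> that]
zero zero zero zero zero that zero zero that that that that V => zero zero zero zero zero that zero zero that that that that that   [V -> that]

S => L => zero L V => zero zero L V V => zero zero zero L V V V => zero zero zero zero L V V V V => zero zero zero zero zero L V V V V V => zero zero zero zero zero V zero L V V V V V => zero zero zero zero zero that zero L V V V V V => zero zero zero zero zero that zero zero V V V V V => zero zero zero zero zero that zero zero that V V V V => zero zero zero zero zero that zero zero that that V V V => zero zero zero zero zero that zero zero that that that V V => zero zero zero zero zero that zero zero that that that that V => zero zero zero zero zero that zero zero that that that that that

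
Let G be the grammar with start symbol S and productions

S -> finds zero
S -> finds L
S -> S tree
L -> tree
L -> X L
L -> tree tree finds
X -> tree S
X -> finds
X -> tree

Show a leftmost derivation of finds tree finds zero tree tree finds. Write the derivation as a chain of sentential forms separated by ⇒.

S ⇒ finds L   [S -> finds L]
finds L ⇒ finds X L   [L -> X L]
finds X L ⇒ finds tree S L   [X -> tree S]
finds tree S L ⇒ finds tree finds zero L   [S -> finds zero]
finds tree finds zero L ⇒ finds tree finds zero tree tree finds   [L -> tree tree finds]

S ⇒ finds L ⇒ finds X L ⇒ finds tree S L ⇒ finds tree finds zero L ⇒ finds tree finds zero tree tree finds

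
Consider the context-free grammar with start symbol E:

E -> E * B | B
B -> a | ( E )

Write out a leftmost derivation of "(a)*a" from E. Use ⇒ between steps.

E ⇒ E*B ⇒ B*B ⇒ (E)*B ⇒ (B)*B ⇒ (a)*B ⇒ (a)*a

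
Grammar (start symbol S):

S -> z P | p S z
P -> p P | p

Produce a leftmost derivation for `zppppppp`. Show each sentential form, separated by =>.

S => zP => zpP => zppP => zpppP => zppppP => zpppppP => zppppppP => zppppppp

S => zP   [S -> z P]
zP => zpP   [P -> p P]
zpP => zppP   [P -> p P]
zppP => zpppP   [P -> p P]
zpppP => zppppP   [P -> p P]
zppppP => zpppppP   [P -> p P]
zpppppP => zppppppP   [P -> p P]
zppppppP => zppppppp   [P -> p]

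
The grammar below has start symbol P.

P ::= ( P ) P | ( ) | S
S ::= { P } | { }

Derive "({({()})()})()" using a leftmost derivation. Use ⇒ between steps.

P ⇒ (P)P ⇒ (S)P ⇒ ({P})P ⇒ ({(P)P})P ⇒ ({(S)P})P ⇒ ({({P})P})P ⇒ ({({()})P})P ⇒ ({({()})()})P ⇒ ({({()})()})()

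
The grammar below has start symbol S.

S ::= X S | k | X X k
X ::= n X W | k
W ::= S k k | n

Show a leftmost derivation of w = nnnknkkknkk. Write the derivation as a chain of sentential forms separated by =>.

S => XXk   [S ::= X X k]
XXk => nXWXk   [X ::= n X W]
nXWXk => nnXWWXk   [X ::= n X W]
nnXWWXk => nnnXWWWXk   [X ::= n X W]
nnnXWWWXk => nnnkWWWXk   [X ::= k]
nnnkWWWXk => nnnknWWXk   [W ::= n]
nnnknWWXk => nnnknSkkWXk   [W ::= S k k]
nnnknSkkWXk => nnnknkkkWXk   [S ::= k]
nnnknkkkWXk => nnnknkkknXk   [W ::= n]
nnnknkkknXk => nnnknkkknkk   [X ::= k]

S => XXk => nXWXk => nnXWWXk => nnnXWWWXk => nnnkWWWXk => nnnknWWXk => nnnknSkkWXk => nnnknkkkWXk => nnnknkkknXk => nnnknkkknkk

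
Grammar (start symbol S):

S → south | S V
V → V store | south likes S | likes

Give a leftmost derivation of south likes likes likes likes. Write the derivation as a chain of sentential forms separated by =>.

S => S V => S V V => S V V V => S V V V V => south V V V V => south likes V V V => south likes likes V V => south likes likes likes V => south likes likes likes likes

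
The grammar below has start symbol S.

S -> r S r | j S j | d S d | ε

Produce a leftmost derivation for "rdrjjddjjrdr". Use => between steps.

S => rSr   [S -> r S r]
rSr => rdSdr   [S -> d S d]
rdSdr => rdrSrdr   [S -> r S r]
rdrSrdr => rdrjSjrdr   [S -> j S j]
rdrjSjrdr => rdrjjSjjrdr   [S -> j S j]
rdrjjSjjrdr => rdrjjdSdjjrdr   [S -> d S d]
rdrjjdSdjjrdr => rdrjjddjjrdr   [S -> ε]

S => rSr => rdSdr => rdrSrdr => rdrjSjrdr => rdrjjSjjrdr => rdrjjdSdjjrdr => rdrjjddjjrdr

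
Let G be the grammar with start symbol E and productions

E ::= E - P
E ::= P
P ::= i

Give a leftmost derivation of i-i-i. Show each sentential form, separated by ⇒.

E ⇒ E-P   [E ::= E - P]
E-P ⇒ E-P-P   [E ::= E - P]
E-P-P ⇒ P-P-P   [E ::= P]
P-P-P ⇒ i-P-P   [P ::= i]
i-P-P ⇒ i-i-P   [P ::= i]
i-i-P ⇒ i-i-i   [P ::= i]

E⇒E-P⇒E-P-P⇒P-P-P⇒i-P-P⇒i-i-P⇒i-i-i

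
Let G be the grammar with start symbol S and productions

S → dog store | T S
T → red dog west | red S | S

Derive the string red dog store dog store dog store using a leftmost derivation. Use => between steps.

S => T S => S S => T S S => red S S S => red dog store S S => red dog store dog store S => red dog store dog store dog store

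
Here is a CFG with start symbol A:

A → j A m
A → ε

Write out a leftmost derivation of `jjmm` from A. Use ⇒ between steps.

A⇒jAm⇒jjAmm⇒jjmm

A ⇒ jAm   [A → j A m]
jAm ⇒ jjAmm   [A → j A m]
jjAmm ⇒ jjmm   [A → ε]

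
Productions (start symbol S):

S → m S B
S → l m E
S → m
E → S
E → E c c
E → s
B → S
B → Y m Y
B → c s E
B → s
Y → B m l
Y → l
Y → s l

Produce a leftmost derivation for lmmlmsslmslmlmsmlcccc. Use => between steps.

S => lmE => lmEcc => lmEcccc => lmScccc => lmmSBcccc => lmmlmEBcccc => lmmlmsBcccc => lmmlmsYmYcccc => lmmlmsBmlmYcccc => lmmlmsYmYmlmYcccc => lmmlmsslmYmlmYcccc => lmmlmsslmslmlmYcccc => lmmlmsslmslmlmBmlcccc => lmmlmsslmslmlmsmlcccc

S => lmE   [S → l m E]
lmE => lmEcc   [E → E c c]
lmEcc => lmEcccc   [E → E c c]
lmEcccc => lmScccc   [E → S]
lmScccc => lmmSBcccc   [S → m S B]
lmmSBcccc => lmmlmEBcccc   [S → l m E]
lmmlmEBcccc => lmmlmsBcccc   [E → s]
lmmlmsBcccc => lmmlmsYmYcccc   [B → Y m Y]
lmmlmsYmYcccc => lmmlmsBmlmYcccc   [Y → B m l]
lmmlmsBmlmYcccc => lmmlmsYmYmlmYcccc   [B → Y m Y]
lmmlmsYmYmlmYcccc => lmmlmsslmYmlmYcccc   [Y → s l]
lmmlmsslmYmlmYcccc => lmmlmsslmslmlmYcccc   [Y → s l]
lmmlmsslmslmlmYcccc => lmmlmsslmslmlmBmlcccc   [Y → B m l]
lmmlmsslmslmlmBmlcccc => lmmlmsslmslmlmsmlcccc   [B → s]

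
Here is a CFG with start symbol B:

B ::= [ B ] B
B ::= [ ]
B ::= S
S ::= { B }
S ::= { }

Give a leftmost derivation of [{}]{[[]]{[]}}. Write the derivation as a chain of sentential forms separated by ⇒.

B ⇒ [B]B   [B ::= [ B ] B]
[B]B ⇒ [S]B   [B ::= S]
[S]B ⇒ [{}]B   [S ::= { }]
[{}]B ⇒ [{}]S   [B ::= S]
[{}]S ⇒ [{}]{B}   [S ::= { B }]
[{}]{B} ⇒ [{}]{[B]B}   [B ::= [ B ] B]
[{}]{[B]B} ⇒ [{}]{[[]]B}   [B ::= [ ]]
[{}]{[[]]B} ⇒ [{}]{[[]]S}   [B ::= S]
[{}]{[[]]S} ⇒ [{}]{[[]]{B}}   [S ::= { B }]
[{}]{[[]]{B}} ⇒ [{}]{[[]]{[]}}   [B ::= [ ]]

B ⇒ [B]B ⇒ [S]B ⇒ [{}]B ⇒ [{}]S ⇒ [{}]{B} ⇒ [{}]{[B]B} ⇒ [{}]{[[]]B} ⇒ [{}]{[[]]S} ⇒ [{}]{[[]]{B}} ⇒ [{}]{[[]]{[]}}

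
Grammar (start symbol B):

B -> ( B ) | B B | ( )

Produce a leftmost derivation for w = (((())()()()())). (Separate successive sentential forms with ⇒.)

B ⇒ (B)   [B -> ( B )]
(B) ⇒ ((B))   [B -> ( B )]
((B)) ⇒ ((BB))   [B -> B B]
((BB)) ⇒ ((BBB))   [B -> B B]
((BBB)) ⇒ ((BBBB))   [B -> B B]
((BBBB)) ⇒ ((BBBBB))   [B -> B B]
((BBBBB)) ⇒ (((B)BBBB))   [B -> ( B )]
(((B)BBBB)) ⇒ (((())BBBB))   [B -> ( )]
(((())BBBB)) ⇒ (((())()BBB))   [B -> ( )]
(((())()BBB)) ⇒ (((())()()BB))   [B -> ( )]
(((())()()BB)) ⇒ (((())()()()B))   [B -> ( )]
(((())()()()B)) ⇒ (((())()()()()))   [B -> ( )]

B ⇒ (B) ⇒ ((B)) ⇒ ((BB)) ⇒ ((BBB)) ⇒ ((BBBB)) ⇒ ((BBBBB)) ⇒ (((B)BBBB)) ⇒ (((())BBBB)) ⇒ (((())()BBB)) ⇒ (((())()()BB)) ⇒ (((())()()()B)) ⇒ (((())()()()()))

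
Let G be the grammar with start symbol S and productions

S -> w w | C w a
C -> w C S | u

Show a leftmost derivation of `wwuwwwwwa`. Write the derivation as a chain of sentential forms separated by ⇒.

S ⇒ Cwa   [S -> C w a]
Cwa ⇒ wCSwa   [C -> w C S]
wCSwa ⇒ wwCSSwa   [C -> w C S]
wwCSSwa ⇒ wwuSSwa   [C -> u]
wwuSSwa ⇒ wwuwwSwa   [S -> w w]
wwuwwSwa ⇒ wwuwwwwwa   [S -> w w]

S ⇒ Cwa ⇒ wCSwa ⇒ wwCSSwa ⇒ wwuSSwa ⇒ wwuwwSwa ⇒ wwuwwwwwa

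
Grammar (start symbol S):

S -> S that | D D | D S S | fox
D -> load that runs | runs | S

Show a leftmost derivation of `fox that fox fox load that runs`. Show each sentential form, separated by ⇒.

S ⇒ D D ⇒ S D ⇒ D S S D ⇒ S S S D ⇒ S that S S D ⇒ fox that S S D ⇒ fox that fox S D ⇒ fox that fox fox D ⇒ fox that fox fox load that runs

S ⇒ D D   [S -> D D]
D D ⇒ S D   [D -> S]
S D ⇒ D S S D   [S -> D S S]
D S S D ⇒ S S S D   [D -> S]
S S S D ⇒ S that S S D   [S -> S that]
S that S S D ⇒ fox that S S D   [S -> fox]
fox that S S D ⇒ fox that fox S D   [S -> fox]
fox that fox S D ⇒ fox that fox fox D   [S -> fox]
fox that fox fox D ⇒ fox that fox fox load that runs   [D -> load that runs]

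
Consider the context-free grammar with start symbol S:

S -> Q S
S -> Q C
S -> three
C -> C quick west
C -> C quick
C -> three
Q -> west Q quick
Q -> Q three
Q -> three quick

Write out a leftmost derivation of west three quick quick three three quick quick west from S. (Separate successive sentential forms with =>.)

S => Q C   [S -> Q C]
Q C => Q three C   [Q -> Q three]
Q three C => west Q quick three C   [Q -> west Q quick]
west Q quick three C => west three quick quick three C   [Q -> three quick]
west three quick quick three C => west three quick quick three C quick west   [C -> C quick west]
west three quick quick three C quick west => west three quick quick three C quick quick west   [C -> C quick]
west three quick quick three C quick quick west => west three quick quick three three quick quick west   [C -> three]

S => Q C => Q three C => west Q quick three C => west three quick quick three C => west three quick quick three C quick west => west three quick quick three C quick quick west => west three quick quick three three quick quick west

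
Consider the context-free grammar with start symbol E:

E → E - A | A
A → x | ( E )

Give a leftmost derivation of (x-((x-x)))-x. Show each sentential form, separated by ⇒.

E ⇒ E-A ⇒ A-A ⇒ (E)-A ⇒ (E-A)-A ⇒ (A-A)-A ⇒ (x-A)-A ⇒ (x-(E))-A ⇒ (x-(A))-A ⇒ (x-((E)))-A ⇒ (x-((E-A)))-A ⇒ (x-((A-A)))-A ⇒ (x-((x-A)))-A ⇒ (x-((x-x)))-A ⇒ (x-((x-x)))-x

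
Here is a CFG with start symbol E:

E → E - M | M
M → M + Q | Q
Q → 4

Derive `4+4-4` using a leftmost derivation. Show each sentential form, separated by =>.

E => E-M => M-M => M+Q-M => Q+Q-M => 4+Q-M => 4+4-M => 4+4-Q => 4+4-4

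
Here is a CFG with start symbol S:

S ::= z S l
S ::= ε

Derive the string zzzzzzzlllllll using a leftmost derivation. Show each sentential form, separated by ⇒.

S ⇒ zSl ⇒ zzSll ⇒ zzzSlll ⇒ zzzzSllll ⇒ zzzzzSlllll ⇒ zzzzzzSllllll ⇒ zzzzzzzSlllllll ⇒ zzzzzzzlllllll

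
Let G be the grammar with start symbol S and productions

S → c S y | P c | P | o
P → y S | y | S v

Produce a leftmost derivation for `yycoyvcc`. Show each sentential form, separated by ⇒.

S ⇒ Pc   [S → P c]
Pc ⇒ ySc   [P → y S]
ySc ⇒ yPc   [S → P]
yPc ⇒ yySc   [P → y S]
yySc ⇒ yyPcc   [S → P c]
yyPcc ⇒ yySvcc   [P → S v]
yySvcc ⇒ yycSyvcc   [S → c S y]
yycSyvcc ⇒ yycoyvcc   [S → o]

S⇒Pc⇒ySc⇒yPc⇒yySc⇒yyPcc⇒yySvcc⇒yycSyvcc⇒yycoyvcc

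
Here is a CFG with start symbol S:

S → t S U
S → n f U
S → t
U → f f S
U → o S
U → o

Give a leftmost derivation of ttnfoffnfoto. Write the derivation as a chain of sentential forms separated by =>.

S=>tSU=>ttSUU=>ttnfUUU=>ttnfoUU=>ttnfoffSU=>ttnfoffnfUU=>ttnfoffnfoSU=>ttnfoffnfotU=>ttnfoffnfoto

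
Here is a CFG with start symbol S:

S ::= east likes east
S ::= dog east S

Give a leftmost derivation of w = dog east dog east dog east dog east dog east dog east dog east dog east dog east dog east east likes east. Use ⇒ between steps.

S ⇒ dog east S ⇒ dog east dog east S ⇒ dog east dog east dog east S ⇒ dog east dog east dog east dog east S ⇒ dog east dog east dog east dog east dog east S ⇒ dog east dog east dog east dog east dog east dog east S ⇒ dog east dog east dog east dog east dog east dog east dog east S ⇒ dog east dog east dog east dog east dog east dog east dog east dog east S ⇒ dog east dog east dog east dog east dog east dog east dog east dog east dog east S ⇒ dog east dog east dog east dog east dog east dog east dog east dog east dog east dog east S ⇒ dog east dog east dog east dog east dog east dog east dog east dog east dog east dog east east likes east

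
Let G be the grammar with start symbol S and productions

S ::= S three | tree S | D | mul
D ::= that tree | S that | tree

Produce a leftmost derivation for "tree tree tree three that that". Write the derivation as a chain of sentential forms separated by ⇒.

S ⇒ tree S ⇒ tree D ⇒ tree S that ⇒ tree D that ⇒ tree S that that ⇒ tree S three that that ⇒ tree tree S three that that ⇒ tree tree D three that that ⇒ tree tree tree three that that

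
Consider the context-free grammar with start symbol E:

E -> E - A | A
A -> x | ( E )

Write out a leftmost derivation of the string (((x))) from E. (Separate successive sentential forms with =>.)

E => A => (E) => (A) => ((E)) => ((A)) => (((E))) => (((A))) => (((x)))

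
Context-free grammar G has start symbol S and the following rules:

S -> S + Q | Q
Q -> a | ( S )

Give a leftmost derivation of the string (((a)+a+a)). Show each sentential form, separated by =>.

S => Q   [S -> Q]
Q => (S)   [Q -> ( S )]
(S) => (Q)   [S -> Q]
(Q) => ((S))   [Q -> ( S )]
((S)) => ((S+Q))   [S -> S + Q]
((S+Q)) => ((S+Q+Q))   [S -> S + Q]
((S+Q+Q)) => ((Q+Q+Q))   [S -> Q]
((Q+Q+Q)) => (((S)+Q+Q))   [Q -> ( S )]
(((S)+Q+Q)) => (((Q)+Q+Q))   [S -> Q]
(((Q)+Q+Q)) => (((a)+Q+Q))   [Q -> a]
(((a)+Q+Q)) => (((a)+a+Q))   [Q -> a]
(((a)+a+Q)) => (((a)+a+a))   [Q -> a]

S=>Q=>(S)=>(Q)=>((S))=>((S+Q))=>((S+Q+Q))=>((Q+Q+Q))=>(((S)+Q+Q))=>(((Q)+Q+Q))=>(((a)+Q+Q))=>(((a)+a+Q))=>(((a)+a+a))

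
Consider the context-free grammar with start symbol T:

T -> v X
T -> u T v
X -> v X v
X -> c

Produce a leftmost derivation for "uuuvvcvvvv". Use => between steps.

T => uTv => uuTvv => uuuTvvv => uuuvXvvv => uuuvvXvvvv => uuuvvcvvvv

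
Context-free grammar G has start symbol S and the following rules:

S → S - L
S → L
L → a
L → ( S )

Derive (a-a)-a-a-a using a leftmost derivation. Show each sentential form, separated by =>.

S => S-L   [S → S - L]
S-L => S-L-L   [S → S - L]
S-L-L => S-L-L-L   [S → S - L]
S-L-L-L => L-L-L-L   [S → L]
L-L-L-L => (S)-L-L-L   [L → ( S )]
(S)-L-L-L => (S-L)-L-L-L   [S → S - L]
(S-L)-L-L-L => (L-L)-L-L-L   [S → L]
(L-L)-L-L-L => (a-L)-L-L-L   [L → a]
(a-L)-L-L-L => (a-a)-L-L-L   [L → a]
(a-a)-L-L-L => (a-a)-a-L-L   [L → a]
(a-a)-a-L-L => (a-a)-a-a-L   [L → a]
(a-a)-a-a-L => (a-a)-a-a-a   [L → a]

S=>S-L=>S-L-L=>S-L-L-L=>L-L-L-L=>(S)-L-L-L=>(S-L)-L-L-L=>(L-L)-L-L-L=>(a-L)-L-L-L=>(a-a)-L-L-L=>(a-a)-a-L-L=>(a-a)-a-a-L=>(a-a)-a-a-a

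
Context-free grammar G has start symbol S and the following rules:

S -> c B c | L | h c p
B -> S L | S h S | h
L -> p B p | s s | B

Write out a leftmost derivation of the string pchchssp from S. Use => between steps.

S => L   [S -> L]
L => pBp   [L -> p B p]
pBp => pShSp   [B -> S h S]
pShSp => pcBchSp   [S -> c B c]
pcBchSp => pchchSp   [B -> h]
pchchSp => pchchLp   [S -> L]
pchchLp => pchchssp   [L -> s s]

S => L => pBp => pShSp => pcBchSp => pchchSp => pchchLp => pchchssp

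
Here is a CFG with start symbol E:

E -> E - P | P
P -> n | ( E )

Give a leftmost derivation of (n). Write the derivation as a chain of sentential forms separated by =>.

E => P => (E) => (P) => (n)

E => P   [E -> P]
P => (E)   [P -> ( E )]
(E) => (P)   [E -> P]
(P) => (n)   [P -> n]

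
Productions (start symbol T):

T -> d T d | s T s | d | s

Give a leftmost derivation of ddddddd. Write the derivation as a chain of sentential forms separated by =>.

T => dTd => ddTdd => dddTddd => ddddddd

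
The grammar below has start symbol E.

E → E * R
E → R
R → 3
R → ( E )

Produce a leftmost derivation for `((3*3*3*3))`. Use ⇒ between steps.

E⇒R⇒(E)⇒(R)⇒((E))⇒((E*R))⇒((E*R*R))⇒((E*R*R*R))⇒((R*R*R*R))⇒((3*R*R*R))⇒((3*3*R*R))⇒((3*3*3*R))⇒((3*3*3*3))

E ⇒ R   [E → R]
R ⇒ (E)   [R → ( E )]
(E) ⇒ (R)   [E → R]
(R) ⇒ ((E))   [R → ( E )]
((E)) ⇒ ((E*R))   [E → E * R]
((E*R)) ⇒ ((E*R*R))   [E → E * R]
((E*R*R)) ⇒ ((E*R*R*R))   [E → E * R]
((E*R*R*R)) ⇒ ((R*R*R*R))   [E → R]
((R*R*R*R)) ⇒ ((3*R*R*R))   [R → 3]
((3*R*R*R)) ⇒ ((3*3*R*R))   [R → 3]
((3*3*R*R)) ⇒ ((3*3*3*R))   [R → 3]
((3*3*3*R)) ⇒ ((3*3*3*3))   [R → 3]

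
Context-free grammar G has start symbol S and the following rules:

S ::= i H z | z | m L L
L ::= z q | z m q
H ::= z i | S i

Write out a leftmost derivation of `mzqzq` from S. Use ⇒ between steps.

S ⇒ mLL   [S ::= m L L]
mLL ⇒ mzqL   [L ::= z q]
mzqL ⇒ mzqzq   [L ::= z q]

S ⇒ mLL ⇒ mzqL ⇒ mzqzq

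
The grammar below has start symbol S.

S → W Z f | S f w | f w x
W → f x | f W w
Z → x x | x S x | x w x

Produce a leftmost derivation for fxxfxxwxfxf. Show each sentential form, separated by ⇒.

S ⇒ WZf ⇒ fxZf ⇒ fxxSxf ⇒ fxxWZfxf ⇒ fxxfxZfxf ⇒ fxxfxxwxfxf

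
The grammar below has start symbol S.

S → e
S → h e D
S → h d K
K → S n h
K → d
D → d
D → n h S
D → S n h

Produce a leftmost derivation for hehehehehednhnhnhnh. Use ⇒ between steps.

S ⇒ heD ⇒ heSnh ⇒ heheDnh ⇒ heheSnhnh ⇒ heheheDnhnh ⇒ heheheSnhnhnh ⇒ heheheheDnhnhnh ⇒ heheheheSnhnhnhnh ⇒ heheheheheDnhnhnhnh ⇒ hehehehehednhnhnhnh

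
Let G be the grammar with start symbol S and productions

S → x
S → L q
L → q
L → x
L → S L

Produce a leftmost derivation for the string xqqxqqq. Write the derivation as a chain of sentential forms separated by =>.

S => Lq   [S → L q]
Lq => SLq   [L → S L]
SLq => LqLq   [S → L q]
LqLq => SLqLq   [L → S L]
SLqLq => xLqLq   [S → x]
xLqLq => xSLqLq   [L → S L]
xSLqLq => xLqLqLq   [S → L q]
xLqLqLq => xqqLqLq   [L → q]
xqqLqLq => xqqxqLq   [L → x]
xqqxqLq => xqqxqqq   [L → q]

S=>Lq=>SLq=>LqLq=>SLqLq=>xLqLq=>xSLqLq=>xLqLqLq=>xqqLqLq=>xqqxqLq=>xqqxqqq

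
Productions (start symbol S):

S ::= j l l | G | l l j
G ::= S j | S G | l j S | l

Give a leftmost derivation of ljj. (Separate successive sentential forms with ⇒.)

S ⇒ G ⇒ Sj ⇒ Gj ⇒ Sjj ⇒ Gjj ⇒ ljj

S ⇒ G   [S ::= G]
G ⇒ Sj   [G ::= S j]
Sj ⇒ Gj   [S ::= G]
Gj ⇒ Sjj   [G ::= S j]
Sjj ⇒ Gjj   [S ::= G]
Gjj ⇒ ljj   [G ::= l]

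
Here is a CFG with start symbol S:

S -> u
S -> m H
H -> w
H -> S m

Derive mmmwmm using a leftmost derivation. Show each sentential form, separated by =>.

S => mH => mSm => mmHm => mmSmm => mmmHmm => mmmwmm

S => mH   [S -> m H]
mH => mSm   [H -> S m]
mSm => mmHm   [S -> m H]
mmHm => mmSmm   [H -> S m]
mmSmm => mmmHmm   [S -> m H]
mmmHmm => mmmwmm   [H -> w]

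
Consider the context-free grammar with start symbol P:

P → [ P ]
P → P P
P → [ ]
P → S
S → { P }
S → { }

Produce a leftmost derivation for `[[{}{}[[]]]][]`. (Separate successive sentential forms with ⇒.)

P ⇒ PP ⇒ [P]P ⇒ [[P]]P ⇒ [[PP]]P ⇒ [[PPP]]P ⇒ [[SPP]]P ⇒ [[{}PP]]P ⇒ [[{}SP]]P ⇒ [[{}{}P]]P ⇒ [[{}{}[P]]]P ⇒ [[{}{}[[]]]]P ⇒ [[{}{}[[]]]][]

P ⇒ PP   [P → P P]
PP ⇒ [P]P   [P → [ P ]]
[P]P ⇒ [[P]]P   [P → [ P ]]
[[P]]P ⇒ [[PP]]P   [P → P P]
[[PP]]P ⇒ [[PPP]]P   [P → P P]
[[PPP]]P ⇒ [[SPP]]P   [P → S]
[[SPP]]P ⇒ [[{}PP]]P   [S → { }]
[[{}PP]]P ⇒ [[{}SP]]P   [P → S]
[[{}SP]]P ⇒ [[{}{}P]]P   [S → { }]
[[{}{}P]]P ⇒ [[{}{}[P]]]P   [P → [ P ]]
[[{}{}[P]]]P ⇒ [[{}{}[[]]]]P   [P → [ ]]
[[{}{}[[]]]]P ⇒ [[{}{}[[]]]][]   [P → [ ]]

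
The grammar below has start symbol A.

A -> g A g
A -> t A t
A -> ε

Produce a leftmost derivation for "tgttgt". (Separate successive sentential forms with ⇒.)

A ⇒ tAt ⇒ tgAgt ⇒ tgtAtgt ⇒ tgttgt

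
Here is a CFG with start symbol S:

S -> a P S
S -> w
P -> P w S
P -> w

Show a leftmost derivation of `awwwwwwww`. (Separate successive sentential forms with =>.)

S => aPS   [S -> a P S]
aPS => aPwSS   [P -> P w S]
aPwSS => aPwSwSS   [P -> P w S]
aPwSwSS => aPwSwSwSS   [P -> P w S]
aPwSwSwSS => awwSwSwSS   [P -> w]
awwSwSwSS => awwwwSwSS   [S -> w]
awwwwSwSS => awwwwwwSS   [S -> w]
awwwwwwSS => awwwwwwwS   [S -> w]
awwwwwwwS => awwwwwwww   [S -> w]

S => aPS => aPwSS => aPwSwSS => aPwSwSwSS => awwSwSwSS => awwwwSwSS => awwwwwwSS => awwwwwwwS => awwwwwwww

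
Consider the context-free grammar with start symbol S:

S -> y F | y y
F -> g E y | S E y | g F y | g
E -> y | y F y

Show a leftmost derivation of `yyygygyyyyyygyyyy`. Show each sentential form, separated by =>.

S=>yF=>ySEy=>yyFEy=>yySEyEy=>yyyFEyEy=>yyygFyEyEy=>yyygSEyyEyEy=>yyygyFEyyEyEy=>yyygygEyEyyEyEy=>yyygygyyEyyEyEy=>yyygygyyyyyEyEy=>yyygygyyyyyyFyyEy=>yyygygyyyyyygyyEy=>yyygygyyyyyygyyyy

S => yF   [S -> y F]
yF => ySEy   [F -> S E y]
ySEy => yyFEy   [S -> y F]
yyFEy => yySEyEy   [F -> S E y]
yySEyEy => yyyFEyEy   [S -> y F]
yyyFEyEy => yyygFyEyEy   [F -> g F y]
yyygFyEyEy => yyygSEyyEyEy   [F -> S E y]
yyygSEyyEyEy => yyygyFEyyEyEy   [S -> y F]
yyygyFEyyEyEy => yyygygEyEyyEyEy   [F -> g E y]
yyygygEyEyyEyEy => yyygygyyEyyEyEy   [E -> y]
yyygygyyEyyEyEy => yyygygyyyyyEyEy   [E -> y]
yyygygyyyyyEyEy => yyygygyyyyyyFyyEy   [E -> y F y]
yyygygyyyyyyFyyEy => yyygygyyyyyygyyEy   [F -> g]
yyygygyyyyyygyyEy => yyygygyyyyyygyyyy   [E -> y]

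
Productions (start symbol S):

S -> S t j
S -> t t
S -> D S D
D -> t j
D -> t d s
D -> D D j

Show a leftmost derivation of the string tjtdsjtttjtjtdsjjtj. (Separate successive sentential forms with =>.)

S => Stj => DSDtj => DDjSDtj => tjDjSDtj => tjtdsjSDtj => tjtdsjttDtj => tjtdsjttDDjtj => tjtdsjtttjDjtj => tjtdsjtttjDDjjtj => tjtdsjtttjtjDjjtj => tjtdsjtttjtjtdsjjtj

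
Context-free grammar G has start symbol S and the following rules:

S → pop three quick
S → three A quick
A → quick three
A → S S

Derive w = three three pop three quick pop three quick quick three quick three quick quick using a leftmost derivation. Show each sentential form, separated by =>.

S => three A quick => three S S quick => three three A quick S quick => three three S S quick S quick => three three pop three quick S quick S quick => three three pop three quick pop three quick quick S quick => three three pop three quick pop three quick quick three A quick quick => three three pop three quick pop three quick quick three quick three quick quick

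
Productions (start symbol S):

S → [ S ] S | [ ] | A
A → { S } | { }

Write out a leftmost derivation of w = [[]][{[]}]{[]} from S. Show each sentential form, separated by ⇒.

S ⇒ [S]S ⇒ [[]]S ⇒ [[]][S]S ⇒ [[]][A]S ⇒ [[]][{S}]S ⇒ [[]][{[]}]S ⇒ [[]][{[]}]A ⇒ [[]][{[]}]{S} ⇒ [[]][{[]}]{[]}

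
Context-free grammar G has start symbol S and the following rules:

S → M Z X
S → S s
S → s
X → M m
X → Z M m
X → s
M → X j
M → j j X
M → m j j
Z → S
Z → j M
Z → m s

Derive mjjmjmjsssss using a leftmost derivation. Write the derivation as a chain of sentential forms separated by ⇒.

S⇒Ss⇒Sss⇒Ssss⇒MZXsss⇒XjZXsss⇒MmjZXsss⇒XjmjZXsss⇒MmjmjZXsss⇒mjjmjmjZXsss⇒mjjmjmjSXsss⇒mjjmjmjsXsss⇒mjjmjmjsssss

S ⇒ Ss   [S → S s]
Ss ⇒ Sss   [S → S s]
Sss ⇒ Ssss   [S → S s]
Ssss ⇒ MZXsss   [S → M Z X]
MZXsss ⇒ XjZXsss   [M → X j]
XjZXsss ⇒ MmjZXsss   [X → M m]
MmjZXsss ⇒ XjmjZXsss   [M → X j]
XjmjZXsss ⇒ MmjmjZXsss   [X → M m]
MmjmjZXsss ⇒ mjjmjmjZXsss   [M → m j j]
mjjmjmjZXsss ⇒ mjjmjmjSXsss   [Z → S]
mjjmjmjSXsss ⇒ mjjmjmjsXsss   [S → s]
mjjmjmjsXsss ⇒ mjjmjmjsssss   [X → s]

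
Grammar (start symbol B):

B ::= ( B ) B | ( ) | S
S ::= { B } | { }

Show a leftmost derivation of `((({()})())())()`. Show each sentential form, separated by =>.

B => (B)B   [B ::= ( B ) B]
(B)B => ((B)B)B   [B ::= ( B ) B]
((B)B)B => (((B)B)B)B   [B ::= ( B ) B]
(((B)B)B)B => (((S)B)B)B   [B ::= S]
(((S)B)B)B => ((({B})B)B)B   [S ::= { B }]
((({B})B)B)B => ((({()})B)B)B   [B ::= ( )]
((({()})B)B)B => ((({()})())B)B   [B ::= ( )]
((({()})())B)B => ((({()})())())B   [B ::= ( )]
((({()})())())B => ((({()})())())()   [B ::= ( )]

B=>(B)B=>((B)B)B=>(((B)B)B)B=>(((S)B)B)B=>((({B})B)B)B=>((({()})B)B)B=>((({()})())B)B=>((({()})())())B=>((({()})())())()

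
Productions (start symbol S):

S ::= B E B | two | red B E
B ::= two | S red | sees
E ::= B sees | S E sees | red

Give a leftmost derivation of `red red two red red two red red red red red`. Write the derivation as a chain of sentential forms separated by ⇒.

S ⇒ red B E ⇒ red S red E ⇒ red red B E red E ⇒ red red S red E red E ⇒ red red B E B red E red E ⇒ red red S red E B red E red E ⇒ red red two red E B red E red E ⇒ red red two red red B red E red E ⇒ red red two red red S red red E red E ⇒ red red two red red two red red E red E ⇒ red red two red red two red red red red E ⇒ red red two red red two red red red red red

S ⇒ red B E   [S ::= red B E]
red B E ⇒ red S red E   [B ::= S red]
red S red E ⇒ red red B E red E   [S ::= red B E]
red red B E red E ⇒ red red S red E red E   [B ::= S red]
red red S red E red E ⇒ red red B E B red E red E   [S ::= B E B]
red red B E B red E red E ⇒ red red S red E B red E red E   [B ::= S red]
red red S red E B red E red E ⇒ red red two red E B red E red E   [S ::= two]
red red two red E B red E red E ⇒ red red two red red B red E red E   [E ::= red]
red red two red red B red E red E ⇒ red red two red red S red red E red E   [B ::= S red]
red red two red red S red red E red E ⇒ red red two red red two red red E red E   [S ::= two]
red red two red red two red red E red E ⇒ red red two red red two red red red red E   [E ::= red]
red red two red red two red red red red E ⇒ red red two red red two red red red red red   [E ::= red]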